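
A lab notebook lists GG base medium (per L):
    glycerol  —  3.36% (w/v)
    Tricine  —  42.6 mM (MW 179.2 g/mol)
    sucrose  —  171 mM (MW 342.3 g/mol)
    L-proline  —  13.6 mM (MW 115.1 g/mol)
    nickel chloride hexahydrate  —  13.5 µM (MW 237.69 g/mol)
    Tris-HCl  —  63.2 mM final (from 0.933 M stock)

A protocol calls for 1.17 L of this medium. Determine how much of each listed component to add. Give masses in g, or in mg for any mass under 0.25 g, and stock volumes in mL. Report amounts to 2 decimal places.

glycerol 39.31 g; Tricine 8.93 g; sucrose 68.48 g; L-proline 1.83 g; nickel chloride hexahydrate 3.75 mg; Tris-HCl 79.25 mL

Scale factor relative to 1 L: 1.17.
glycerol: 3.36% w/v = 33.6 g/L → 33.6 × 1.17 L = 39.31 g
Tricine: 42.6 mmol/L × 179.2 g/mol × 1.17 L ÷ 1000 = 8.93 g
sucrose: 171 mmol/L × 342.3 g/mol × 1.17 L ÷ 1000 = 68.48 g
L-proline: 13.6 mmol/L × 115.1 g/mol × 1.17 L ÷ 1000 = 1.83 g
nickel chloride hexahydrate: 13.5 µmol/L × 237.69 g/mol × 1.17 L ÷ 1000 = 3.75 mg
Tris-HCl: C1V1 = C2V2 → 63.2 mM × 1170 mL ÷ 933 mM = 79.25 mL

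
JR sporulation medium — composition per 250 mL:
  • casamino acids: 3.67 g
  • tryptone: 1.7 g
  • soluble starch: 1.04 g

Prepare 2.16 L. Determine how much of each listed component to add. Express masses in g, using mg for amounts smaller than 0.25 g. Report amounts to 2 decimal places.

Scale factor = 2160 mL / 250 mL = 8.64.
casamino acids: 3.67 g × (2160 mL / 250 mL) = 31.71 g
tryptone: 1.7 g × (2160 mL / 250 mL) = 14.69 g
soluble starch: 1.04 g × (2160 mL / 250 mL) = 8.99 g

casamino acids 31.71 g; tryptone 14.69 g; soluble starch 8.99 g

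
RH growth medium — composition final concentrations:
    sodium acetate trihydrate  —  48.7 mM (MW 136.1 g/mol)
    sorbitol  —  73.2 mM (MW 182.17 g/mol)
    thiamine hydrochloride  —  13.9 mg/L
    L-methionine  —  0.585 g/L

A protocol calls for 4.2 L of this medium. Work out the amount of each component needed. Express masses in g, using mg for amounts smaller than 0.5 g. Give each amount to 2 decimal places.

Working volume: 4.2 L.
sodium acetate trihydrate: 48.7 mmol/L × 136.1 g/mol × 4.2 L ÷ 1000 = 27.84 g
sorbitol: 73.2 mmol/L × 182.17 g/mol × 4.2 L ÷ 1000 = 56.01 g
thiamine hydrochloride: 13.9 mg/L × 4.2 L = 58.38 mg
L-methionine: 0.585 g/L × 4.2 L = 2.46 g

sodium acetate trihydrate 27.84 g; sorbitol 56.01 g; thiamine hydrochloride 58.38 mg; L-methionine 2.46 g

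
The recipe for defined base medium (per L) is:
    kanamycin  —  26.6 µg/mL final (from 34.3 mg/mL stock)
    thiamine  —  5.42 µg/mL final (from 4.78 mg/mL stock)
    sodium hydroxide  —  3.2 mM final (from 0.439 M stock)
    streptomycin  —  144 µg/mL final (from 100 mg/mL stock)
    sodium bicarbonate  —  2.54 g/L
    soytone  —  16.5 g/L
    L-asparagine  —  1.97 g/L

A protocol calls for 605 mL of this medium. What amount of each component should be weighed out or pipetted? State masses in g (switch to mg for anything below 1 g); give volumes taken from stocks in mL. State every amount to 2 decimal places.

kanamycin 0.47 mL; thiamine 0.69 mL; sodium hydroxide 4.41 mL; streptomycin 0.87 mL; sodium bicarbonate 1.54 g; soytone 9.98 g; L-asparagine 1.19 g

Target volume = 605 mL = 0.605 L.
kanamycin: C1V1 = C2V2 → 26.6 µg/mL × 605 mL ÷ 34300 µg/mL = 0.47 mL
thiamine: dilute stock: 5.42 µg/mL × 605 mL ÷ 4780 µg/mL = 0.69 mL
sodium hydroxide: C1V1 = C2V2 → 3.2 mM × 605 mL ÷ 439 mM = 4.41 mL
streptomycin: dilute stock: 144 µg/mL × 605 mL ÷ 100000 µg/mL = 0.87 mL
sodium bicarbonate: 2.54 g/L × 0.605 L = 1.54 g
soytone: 16.5 g/L × 0.605 L = 9.98 g
L-asparagine: 1.97 g/L × 0.605 L = 1.19 g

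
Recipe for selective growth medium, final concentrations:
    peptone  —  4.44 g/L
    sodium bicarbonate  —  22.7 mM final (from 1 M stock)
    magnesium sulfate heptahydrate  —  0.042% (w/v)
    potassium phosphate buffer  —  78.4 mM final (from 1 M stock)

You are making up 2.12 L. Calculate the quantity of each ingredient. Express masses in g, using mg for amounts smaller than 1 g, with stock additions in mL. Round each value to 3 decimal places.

peptone 9.413 g; sodium bicarbonate 48.124 mL; magnesium sulfate heptahydrate 890.400 mg; potassium phosphate buffer 166.208 mL

Scale factor relative to 1 L: 2.12.
peptone: 4.44 g/L × 2.12 L = 9.413 g
sodium bicarbonate: dilute stock: 22.7 mM × 2120 mL ÷ 1000 mM = 48.124 mL
magnesium sulfate heptahydrate: 0.042% w/v = 0.42 g/L → 0.42 × 2.12 L = 0.8904 g = 890.400 mg
potassium phosphate buffer: C1V1 = C2V2 → 78.4 mM × 2120 mL ÷ 1000 mM = 166.208 mL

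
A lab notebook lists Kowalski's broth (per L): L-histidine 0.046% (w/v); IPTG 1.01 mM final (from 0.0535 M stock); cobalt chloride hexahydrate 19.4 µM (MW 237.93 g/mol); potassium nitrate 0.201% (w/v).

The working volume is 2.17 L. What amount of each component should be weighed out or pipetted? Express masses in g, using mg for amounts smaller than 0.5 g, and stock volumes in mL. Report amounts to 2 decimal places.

Working volume: 2.17 L.
L-histidine: 0.046% w/v = 0.46 g/L → 0.46 × 2.17 L = 1.00 g
IPTG: C1V1 = C2V2 → 1.01 mM × 2170 mL ÷ 53.5 mM = 40.97 mL
cobalt chloride hexahydrate: 19.4 µmol/L × 237.93 g/mol × 2.17 L ÷ 1000 = 10.02 mg
potassium nitrate: 0.201% w/v = 2.01 g/L → 2.01 × 2.17 L = 4.36 g

L-histidine 1.00 g; IPTG 40.97 mL; cobalt chloride hexahydrate 10.02 mg; potassium nitrate 4.36 g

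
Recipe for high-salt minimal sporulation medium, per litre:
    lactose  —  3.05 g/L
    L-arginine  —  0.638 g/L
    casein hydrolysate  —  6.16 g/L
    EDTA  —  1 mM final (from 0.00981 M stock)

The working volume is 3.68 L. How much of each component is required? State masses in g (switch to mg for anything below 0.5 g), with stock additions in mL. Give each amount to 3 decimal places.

Scale factor relative to 1 L: 3.68.
lactose: 3.05 g/L × 3.68 L = 11.224 g
L-arginine: 0.638 g/L × 3.68 L = 2.348 g
casein hydrolysate: 6.16 g/L × 3.68 L = 22.669 g
EDTA: C1V1 = C2V2 → 1 mM × 3680 mL ÷ 9.81 mM = 375.127 mL

lactose 11.224 g; L-arginine 2.348 g; casein hydrolysate 22.669 g; EDTA 375.127 mL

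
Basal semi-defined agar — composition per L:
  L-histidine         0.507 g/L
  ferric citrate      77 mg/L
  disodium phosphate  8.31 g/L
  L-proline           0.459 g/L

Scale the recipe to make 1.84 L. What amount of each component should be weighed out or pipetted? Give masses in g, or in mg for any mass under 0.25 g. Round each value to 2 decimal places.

L-histidine 0.93 g; ferric citrate 141.68 mg; disodium phosphate 15.29 g; L-proline 0.84 g

Working volume: 1.84 L.
L-histidine: 0.507 g/L × 1.84 L = 0.93 g
ferric citrate: 77 mg/L × 1.84 L = 141.68 mg
disodium phosphate: 8.31 g/L × 1.84 L = 15.29 g
L-proline: 0.459 g/L × 1.84 L = 0.84 g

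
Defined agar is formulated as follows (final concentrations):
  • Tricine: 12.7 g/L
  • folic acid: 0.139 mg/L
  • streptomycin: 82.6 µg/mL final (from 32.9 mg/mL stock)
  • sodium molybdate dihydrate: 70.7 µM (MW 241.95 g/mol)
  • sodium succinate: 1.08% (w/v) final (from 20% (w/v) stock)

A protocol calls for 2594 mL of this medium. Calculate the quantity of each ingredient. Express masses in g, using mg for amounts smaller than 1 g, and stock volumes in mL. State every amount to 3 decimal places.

Working volume: 2594 mL = 2.594 L.
Tricine: 12.7 g/L × 2.594 L = 32.944 g
folic acid: 0.139 mg/L × 2.594 L = 0.361 mg
streptomycin: C1V1 = C2V2 → 82.6 µg/mL × 2594 mL ÷ 32900 µg/mL = 6.513 mL
sodium molybdate dihydrate: 70.7 µmol/L × 241.95 g/mol × 2.594 L ÷ 1000 = 44.373 mg
sodium succinate: C1V1 = C2V2 → 1.08% ÷ 20% × 2594 mL = 140.076 mL

Tricine 32.944 g; folic acid 0.361 mg; streptomycin 6.513 mL; sodium molybdate dihydrate 44.373 mg; sodium succinate 140.076 mL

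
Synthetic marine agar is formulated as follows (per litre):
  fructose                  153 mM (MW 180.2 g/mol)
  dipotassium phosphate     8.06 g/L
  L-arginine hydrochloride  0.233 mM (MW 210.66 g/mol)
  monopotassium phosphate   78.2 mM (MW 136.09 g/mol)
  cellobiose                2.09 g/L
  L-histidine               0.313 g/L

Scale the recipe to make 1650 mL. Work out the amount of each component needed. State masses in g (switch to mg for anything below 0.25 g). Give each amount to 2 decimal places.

fructose 45.49 g; dipotassium phosphate 13.30 g; L-arginine hydrochloride 80.99 mg; monopotassium phosphate 17.56 g; cellobiose 3.45 g; L-histidine 0.52 g

Target volume = 1650 mL = 1.65 L.
fructose: 153 mmol/L × 180.2 g/mol × 1.65 L ÷ 1000 = 45.49 g
dipotassium phosphate: 8.06 g/L × 1.65 L = 13.30 g
L-arginine hydrochloride: 0.233 mmol/L × 210.66 mg/mmol × 1.65 L = 80.99 mg
monopotassium phosphate: 78.2 mmol/L × 136.09 g/mol × 1.65 L ÷ 1000 = 17.56 g
cellobiose: 2.09 g/L × 1.65 L = 3.45 g
L-histidine: 0.313 g/L × 1.65 L = 0.52 g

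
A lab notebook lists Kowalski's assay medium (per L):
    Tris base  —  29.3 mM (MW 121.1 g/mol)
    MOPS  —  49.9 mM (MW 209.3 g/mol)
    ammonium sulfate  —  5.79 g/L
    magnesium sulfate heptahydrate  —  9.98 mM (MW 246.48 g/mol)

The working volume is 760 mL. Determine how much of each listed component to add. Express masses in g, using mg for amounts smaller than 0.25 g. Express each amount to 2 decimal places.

Tris base 2.70 g; MOPS 7.94 g; ammonium sulfate 4.40 g; magnesium sulfate heptahydrate 1.87 g

Scale factor relative to 1 L: 0.76.
Tris base: 29.3 mmol/L × 121.1 g/mol × 0.76 L ÷ 1000 = 2.70 g
MOPS: 49.9 mmol/L × 209.3 g/mol × 0.76 L ÷ 1000 = 7.94 g
ammonium sulfate: 5.79 g/L × 0.76 L = 4.40 g
magnesium sulfate heptahydrate: 9.98 mmol/L × 246.48 g/mol × 0.76 L ÷ 1000 = 1.87 g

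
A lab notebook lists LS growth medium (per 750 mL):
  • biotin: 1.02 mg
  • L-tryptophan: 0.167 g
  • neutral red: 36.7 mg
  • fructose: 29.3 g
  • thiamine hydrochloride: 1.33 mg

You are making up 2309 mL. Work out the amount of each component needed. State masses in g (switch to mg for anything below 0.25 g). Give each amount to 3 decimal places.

biotin 3.140 mg; L-tryptophan 0.514 g; neutral red 112.987 mg; fructose 90.205 g; thiamine hydrochloride 4.095 mg

Scale factor = 2309 mL / 750 mL = 3.07867.
biotin: 1.02 mg × (2309 mL / 750 mL) = 3.140 mg
L-tryptophan: 0.167 g × (2309 mL / 750 mL) = 0.514 g
neutral red: 36.7 mg × (2309 mL / 750 mL) = 112.987 mg
fructose: 29.3 g × (2309 mL / 750 mL) = 90.205 g
thiamine hydrochloride: 1.33 mg × (2309 mL / 750 mL) = 4.095 mg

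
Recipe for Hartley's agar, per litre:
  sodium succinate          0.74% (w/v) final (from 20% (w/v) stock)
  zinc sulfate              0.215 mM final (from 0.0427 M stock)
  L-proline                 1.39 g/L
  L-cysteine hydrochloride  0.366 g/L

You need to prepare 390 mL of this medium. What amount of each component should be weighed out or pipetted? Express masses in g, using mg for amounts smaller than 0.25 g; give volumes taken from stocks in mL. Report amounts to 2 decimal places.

sodium succinate 14.43 mL; zinc sulfate 1.96 mL; L-proline 0.54 g; L-cysteine hydrochloride 142.74 mg

Target volume = 390 mL = 0.39 L.
sodium succinate: C1V1 = C2V2 → 0.74% ÷ 20% × 390 mL = 14.43 mL
zinc sulfate: C1V1 = C2V2 → 0.215 mM × 390 mL ÷ 42.7 mM = 1.96 mL
L-proline: 1.39 g/L × 0.39 L = 0.54 g
L-cysteine hydrochloride: 0.366 g/L × 0.39 L = 0.14274 g = 142.74 mg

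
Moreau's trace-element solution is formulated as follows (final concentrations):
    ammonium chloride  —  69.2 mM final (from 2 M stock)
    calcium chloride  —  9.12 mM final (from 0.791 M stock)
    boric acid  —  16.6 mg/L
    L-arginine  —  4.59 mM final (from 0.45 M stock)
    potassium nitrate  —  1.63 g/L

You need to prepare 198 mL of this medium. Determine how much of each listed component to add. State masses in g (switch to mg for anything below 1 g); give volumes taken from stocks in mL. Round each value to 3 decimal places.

ammonium chloride 6.851 mL; calcium chloride 2.283 mL; boric acid 3.287 mg; L-arginine 2.020 mL; potassium nitrate 322.740 mg

Scale factor relative to 1 L: 0.198.
ammonium chloride: V = C2·V2/C1 = 69.2 mM × 198 mL ÷ 2000 mM = 6.851 mL
calcium chloride: dilute stock: 9.12 mM × 198 mL ÷ 791 mM = 2.283 mL
boric acid: 16.6 mg/L × 0.198 L = 3.287 mg
L-arginine: C1V1 = C2V2 → 4.59 mM × 198 mL ÷ 450 mM = 2.020 mL
potassium nitrate: 1.63 g/L × 0.198 L = 0.32274 g = 322.740 mg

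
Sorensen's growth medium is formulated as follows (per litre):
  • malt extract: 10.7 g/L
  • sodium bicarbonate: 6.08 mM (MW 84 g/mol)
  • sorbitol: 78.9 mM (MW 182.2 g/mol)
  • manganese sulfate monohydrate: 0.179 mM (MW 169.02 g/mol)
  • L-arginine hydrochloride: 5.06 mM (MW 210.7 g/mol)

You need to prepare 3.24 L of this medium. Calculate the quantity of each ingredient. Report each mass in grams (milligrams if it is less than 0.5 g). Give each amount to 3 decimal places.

malt extract 34.668 g; sodium bicarbonate 1.655 g; sorbitol 46.577 g; manganese sulfate monohydrate 98.025 mg; L-arginine hydrochloride 3.454 g

Working volume: 3.24 L.
malt extract: 10.7 g/L × 3.24 L = 34.668 g
sodium bicarbonate: 6.08 mmol/L × 84 g/mol × 3.24 L ÷ 1000 = 1.655 g
sorbitol: 78.9 mmol/L × 182.2 g/mol × 3.24 L ÷ 1000 = 46.577 g
manganese sulfate monohydrate: 0.179 mmol/L × 169.02 mg/mmol × 3.24 L = 98.025 mg
L-arginine hydrochloride: 5.06 mmol/L × 210.7 g/mol × 3.24 L ÷ 1000 = 3.454 g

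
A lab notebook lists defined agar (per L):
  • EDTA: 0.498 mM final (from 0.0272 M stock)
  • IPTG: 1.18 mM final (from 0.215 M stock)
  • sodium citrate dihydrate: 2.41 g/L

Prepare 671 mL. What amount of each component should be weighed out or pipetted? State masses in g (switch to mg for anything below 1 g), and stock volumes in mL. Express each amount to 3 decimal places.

EDTA 12.285 mL; IPTG 3.683 mL; sodium citrate dihydrate 1.617 g

Working volume: 671 mL = 0.671 L.
EDTA: dilute stock: 0.498 mM × 671 mL ÷ 27.2 mM = 12.285 mL
IPTG: dilute stock: 1.18 mM × 671 mL ÷ 215 mM = 3.683 mL
sodium citrate dihydrate: 2.41 g/L × 0.671 L = 1.617 g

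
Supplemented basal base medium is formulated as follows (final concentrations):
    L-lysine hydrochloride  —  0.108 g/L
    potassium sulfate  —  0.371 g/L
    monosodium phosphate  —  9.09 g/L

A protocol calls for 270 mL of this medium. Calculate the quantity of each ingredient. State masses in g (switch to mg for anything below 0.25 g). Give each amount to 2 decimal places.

Target volume = 270 mL = 0.27 L.
L-lysine hydrochloride: 0.108 g/L × 0.27 L = 0.02916 g = 29.16 mg
potassium sulfate: 0.371 g/L × 0.27 L = 0.10017 g = 100.17 mg
monosodium phosphate: 9.09 g/L × 0.27 L = 2.45 g

L-lysine hydrochloride 29.16 mg; potassium sulfate 100.17 mg; monosodium phosphate 2.45 g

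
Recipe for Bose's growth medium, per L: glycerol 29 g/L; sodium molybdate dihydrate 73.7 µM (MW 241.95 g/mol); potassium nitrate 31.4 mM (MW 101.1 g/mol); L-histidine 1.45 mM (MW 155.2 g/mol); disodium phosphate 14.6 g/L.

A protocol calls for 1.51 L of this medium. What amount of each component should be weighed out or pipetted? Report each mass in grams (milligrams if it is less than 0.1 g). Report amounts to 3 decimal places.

Working volume: 1.51 L.
glycerol: 29 g/L × 1.51 L = 43.790 g
sodium molybdate dihydrate: 73.7 µmol/L × 241.95 g/mol × 1.51 L ÷ 1000 = 26.926 mg
potassium nitrate: 31.4 mmol/L × 101.1 g/mol × 1.51 L ÷ 1000 = 4.794 g
L-histidine: 1.45 mmol/L × 155.2 g/mol × 1.51 L ÷ 1000 = 0.340 g
disodium phosphate: 14.6 g/L × 1.51 L = 22.046 g

glycerol 43.790 g; sodium molybdate dihydrate 26.926 mg; potassium nitrate 4.794 g; L-histidine 0.340 g; disodium phosphate 22.046 g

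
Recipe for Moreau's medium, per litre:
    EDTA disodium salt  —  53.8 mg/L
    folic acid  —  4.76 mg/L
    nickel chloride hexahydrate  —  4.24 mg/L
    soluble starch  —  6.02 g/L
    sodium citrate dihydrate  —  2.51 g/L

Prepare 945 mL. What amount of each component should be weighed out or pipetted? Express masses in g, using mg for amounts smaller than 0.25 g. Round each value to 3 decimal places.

EDTA disodium salt 50.841 mg; folic acid 4.498 mg; nickel chloride hexahydrate 4.007 mg; soluble starch 5.689 g; sodium citrate dihydrate 2.372 g

Target volume = 945 mL = 0.945 L.
EDTA disodium salt: 53.8 mg/L × 0.945 L = 50.841 mg
folic acid: 4.76 mg/L × 0.945 L = 4.498 mg
nickel chloride hexahydrate: 4.24 mg/L × 0.945 L = 4.007 mg
soluble starch: 6.02 g/L × 0.945 L = 5.689 g
sodium citrate dihydrate: 2.51 g/L × 0.945 L = 2.372 g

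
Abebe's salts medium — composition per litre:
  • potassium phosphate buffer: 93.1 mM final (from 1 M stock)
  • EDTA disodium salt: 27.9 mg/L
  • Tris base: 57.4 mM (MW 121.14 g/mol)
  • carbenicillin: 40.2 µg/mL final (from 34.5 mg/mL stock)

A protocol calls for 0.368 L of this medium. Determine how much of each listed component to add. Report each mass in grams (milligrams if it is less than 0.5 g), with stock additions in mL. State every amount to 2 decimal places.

Working volume: 0.368 L.
potassium phosphate buffer: C1V1 = C2V2 → 93.1 mM × 368 mL ÷ 1000 mM = 34.26 mL
EDTA disodium salt: 27.9 mg/L × 0.368 L = 10.27 mg
Tris base: 57.4 mmol/L × 121.14 g/mol × 0.368 L ÷ 1000 = 2.56 g
carbenicillin: C1V1 = C2V2 → 40.2 µg/mL × 368 mL ÷ 34500 µg/mL = 0.43 mL

potassium phosphate buffer 34.26 mL; EDTA disodium salt 10.27 mg; Tris base 2.56 g; carbenicillin 0.43 mL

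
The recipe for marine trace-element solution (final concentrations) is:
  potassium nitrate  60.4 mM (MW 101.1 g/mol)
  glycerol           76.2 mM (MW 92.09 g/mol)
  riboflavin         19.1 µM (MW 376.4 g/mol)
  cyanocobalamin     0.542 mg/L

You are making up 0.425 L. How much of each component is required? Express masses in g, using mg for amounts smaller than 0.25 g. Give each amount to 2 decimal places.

Working volume: 0.425 L.
potassium nitrate: 60.4 mmol/L × 101.1 g/mol × 0.425 L ÷ 1000 = 2.60 g
glycerol: 76.2 mmol/L × 92.09 g/mol × 0.425 L ÷ 1000 = 2.98 g
riboflavin: 19.1 µmol/L × 376.4 g/mol × 0.425 L ÷ 1000 = 3.06 mg
cyanocobalamin: 0.542 mg/L × 0.425 L = 0.23 mg

potassium nitrate 2.60 g; glycerol 2.98 g; riboflavin 3.06 mg; cyanocobalamin 0.23 mg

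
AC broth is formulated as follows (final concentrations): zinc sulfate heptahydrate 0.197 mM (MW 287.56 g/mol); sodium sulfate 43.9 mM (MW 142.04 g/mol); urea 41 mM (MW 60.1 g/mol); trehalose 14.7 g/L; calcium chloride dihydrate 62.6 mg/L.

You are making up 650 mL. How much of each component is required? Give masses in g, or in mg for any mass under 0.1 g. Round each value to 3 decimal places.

zinc sulfate heptahydrate 36.822 mg; sodium sulfate 4.053 g; urea 1.602 g; trehalose 9.555 g; calcium chloride dihydrate 40.690 mg

Working volume: 650 mL = 0.65 L.
zinc sulfate heptahydrate: 0.197 mmol/L × 287.56 mg/mmol × 0.65 L = 36.822 mg
sodium sulfate: 43.9 mmol/L × 142.04 g/mol × 0.65 L ÷ 1000 = 4.053 g
urea: 41 mmol/L × 60.1 g/mol × 0.65 L ÷ 1000 = 1.602 g
trehalose: 14.7 g/L × 0.65 L = 9.555 g
calcium chloride dihydrate: 62.6 mg/L × 0.65 L = 40.690 mg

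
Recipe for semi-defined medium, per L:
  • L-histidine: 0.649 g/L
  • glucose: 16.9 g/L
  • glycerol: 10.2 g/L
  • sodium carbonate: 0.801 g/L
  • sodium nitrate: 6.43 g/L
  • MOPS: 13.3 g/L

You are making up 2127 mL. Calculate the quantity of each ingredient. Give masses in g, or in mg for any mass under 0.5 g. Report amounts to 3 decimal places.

L-histidine 1.380 g; glucose 35.946 g; glycerol 21.695 g; sodium carbonate 1.704 g; sodium nitrate 13.677 g; MOPS 28.289 g

Scale factor relative to 1 L: 2.127.
L-histidine: 0.649 g/L × 2.127 L = 1.380 g
glucose: 16.9 g/L × 2.127 L = 35.946 g
glycerol: 10.2 g/L × 2.127 L = 21.695 g
sodium carbonate: 0.801 g/L × 2.127 L = 1.704 g
sodium nitrate: 6.43 g/L × 2.127 L = 13.677 g
MOPS: 13.3 g/L × 2.127 L = 28.289 g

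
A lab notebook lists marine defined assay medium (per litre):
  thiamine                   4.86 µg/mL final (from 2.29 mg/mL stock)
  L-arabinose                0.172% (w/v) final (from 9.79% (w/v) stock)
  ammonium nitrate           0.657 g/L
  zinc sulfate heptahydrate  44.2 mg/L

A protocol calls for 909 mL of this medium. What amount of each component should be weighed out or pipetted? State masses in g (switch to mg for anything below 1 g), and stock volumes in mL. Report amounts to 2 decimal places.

Working volume: 909 mL = 0.909 L.
thiamine: C1V1 = C2V2 → 4.86 µg/mL × 909 mL ÷ 2290 µg/mL = 1.93 mL
L-arabinose: V = C2·V2/C1 = 0.172% ÷ 9.79% × 909 mL = 15.97 mL
ammonium nitrate: 0.657 g/L × 0.909 L = 0.597213 g = 597.21 mg
zinc sulfate heptahydrate: 44.2 mg/L × 0.909 L = 40.18 mg

thiamine 1.93 mL; L-arabinose 15.97 mL; ammonium nitrate 597.21 mg; zinc sulfate heptahydrate 40.18 mg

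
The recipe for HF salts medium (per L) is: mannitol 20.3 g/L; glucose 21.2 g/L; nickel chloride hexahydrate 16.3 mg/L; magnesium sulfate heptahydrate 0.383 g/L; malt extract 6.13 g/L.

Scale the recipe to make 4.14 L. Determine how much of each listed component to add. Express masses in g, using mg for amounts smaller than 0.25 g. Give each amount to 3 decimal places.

mannitol 84.042 g; glucose 87.768 g; nickel chloride hexahydrate 67.482 mg; magnesium sulfate heptahydrate 1.586 g; malt extract 25.378 g

Working volume: 4.14 L.
mannitol: 20.3 g/L × 4.14 L = 84.042 g
glucose: 21.2 g/L × 4.14 L = 87.768 g
nickel chloride hexahydrate: 16.3 mg/L × 4.14 L = 67.482 mg
magnesium sulfate heptahydrate: 0.383 g/L × 4.14 L = 1.586 g
malt extract: 6.13 g/L × 4.14 L = 25.378 g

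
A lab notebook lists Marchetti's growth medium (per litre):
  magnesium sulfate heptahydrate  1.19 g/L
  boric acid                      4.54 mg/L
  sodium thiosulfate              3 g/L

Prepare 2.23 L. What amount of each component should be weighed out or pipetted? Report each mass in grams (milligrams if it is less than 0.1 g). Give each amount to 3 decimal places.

magnesium sulfate heptahydrate 2.654 g; boric acid 10.124 mg; sodium thiosulfate 6.690 g

Working volume: 2.23 L.
magnesium sulfate heptahydrate: 1.19 g/L × 2.23 L = 2.654 g
boric acid: 4.54 mg/L × 2.23 L = 10.124 mg
sodium thiosulfate: 3 g/L × 2.23 L = 6.690 g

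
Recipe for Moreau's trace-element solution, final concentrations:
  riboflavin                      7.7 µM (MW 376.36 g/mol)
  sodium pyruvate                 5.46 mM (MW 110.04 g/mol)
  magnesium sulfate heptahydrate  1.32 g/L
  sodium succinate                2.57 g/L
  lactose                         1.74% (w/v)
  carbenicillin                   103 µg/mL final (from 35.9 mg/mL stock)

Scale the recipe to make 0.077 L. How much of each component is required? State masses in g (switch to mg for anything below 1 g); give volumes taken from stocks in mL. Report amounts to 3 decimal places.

riboflavin 0.223 mg; sodium pyruvate 46.263 mg; magnesium sulfate heptahydrate 101.640 mg; sodium succinate 197.890 mg; lactose 1.340 g; carbenicillin 0.221 mL

Scale factor relative to 1 L: 0.077.
riboflavin: 7.7 µmol/L × 376.36 g/mol × 0.077 L ÷ 1000 = 0.223 mg
sodium pyruvate: 5.46 mmol/L × 110.04 mg/mmol × 0.077 L = 46.263 mg
magnesium sulfate heptahydrate: 1.32 g/L × 0.077 L = 0.10164 g = 101.640 mg
sodium succinate: 2.57 g/L × 0.077 L = 0.19789 g = 197.890 mg
lactose: 1.74% w/v = 17.4 g/L → 17.4 × 0.077 L = 1.340 g
carbenicillin: C1V1 = C2V2 → 103 µg/mL × 77 mL ÷ 35900 µg/mL = 0.221 mL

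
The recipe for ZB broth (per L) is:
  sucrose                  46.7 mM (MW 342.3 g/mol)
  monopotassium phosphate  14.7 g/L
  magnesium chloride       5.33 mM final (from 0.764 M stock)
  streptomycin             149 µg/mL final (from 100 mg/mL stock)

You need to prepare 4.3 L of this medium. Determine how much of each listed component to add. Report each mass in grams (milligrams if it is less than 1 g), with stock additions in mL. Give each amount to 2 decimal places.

sucrose 68.74 g; monopotassium phosphate 63.21 g; magnesium chloride 30.00 mL; streptomycin 6.41 mL

Working volume: 4.3 L.
sucrose: 46.7 mmol/L × 342.3 g/mol × 4.3 L ÷ 1000 = 68.74 g
monopotassium phosphate: 14.7 g/L × 4.3 L = 63.21 g
magnesium chloride: C1V1 = C2V2 → 5.33 mM × 4300 mL ÷ 764 mM = 30.00 mL
streptomycin: V = C2·V2/C1 = 149 µg/mL × 4300 mL ÷ 100000 µg/mL = 6.41 mL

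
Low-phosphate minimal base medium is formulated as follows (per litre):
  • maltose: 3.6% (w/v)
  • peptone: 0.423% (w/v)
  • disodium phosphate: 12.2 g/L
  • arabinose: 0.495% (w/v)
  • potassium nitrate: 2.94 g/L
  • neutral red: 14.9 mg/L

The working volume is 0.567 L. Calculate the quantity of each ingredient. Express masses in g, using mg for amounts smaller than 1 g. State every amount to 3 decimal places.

Scale factor relative to 1 L: 0.567.
maltose: 3.6 g per 100 mL × 567 mL ÷ 100 = 20.412 g
peptone: 0.423% w/v = 4.23 g/L → 4.23 × 0.567 L = 2.398 g
disodium phosphate: 12.2 g/L × 0.567 L = 6.917 g
arabinose: 0.495 g per 100 mL × 567 mL ÷ 100 = 2.807 g
potassium nitrate: 2.94 g/L × 0.567 L = 1.667 g
neutral red: 14.9 mg/L × 0.567 L = 8.448 mg

maltose 20.412 g; peptone 2.398 g; disodium phosphate 6.917 g; arabinose 2.807 g; potassium nitrate 1.667 g; neutral red 8.448 mg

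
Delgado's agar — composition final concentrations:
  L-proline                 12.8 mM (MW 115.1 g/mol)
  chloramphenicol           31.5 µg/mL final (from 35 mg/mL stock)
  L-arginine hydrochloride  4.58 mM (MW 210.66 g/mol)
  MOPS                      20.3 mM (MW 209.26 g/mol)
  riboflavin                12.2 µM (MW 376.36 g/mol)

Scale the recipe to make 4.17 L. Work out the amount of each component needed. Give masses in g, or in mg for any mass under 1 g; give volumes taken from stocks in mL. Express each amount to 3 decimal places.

L-proline 6.144 g; chloramphenicol 3.753 mL; L-arginine hydrochloride 4.023 g; MOPS 17.714 g; riboflavin 19.147 mg

Working volume: 4.17 L.
L-proline: 12.8 mmol/L × 115.1 g/mol × 4.17 L ÷ 1000 = 6.144 g
chloramphenicol: V = C2·V2/C1 = 31.5 µg/mL × 4170 mL ÷ 35000 µg/mL = 3.753 mL
L-arginine hydrochloride: 4.58 mmol/L × 210.66 g/mol × 4.17 L ÷ 1000 = 4.023 g
MOPS: 20.3 mmol/L × 209.26 g/mol × 4.17 L ÷ 1000 = 17.714 g
riboflavin: 12.2 µmol/L × 376.36 g/mol × 4.17 L ÷ 1000 = 19.147 mg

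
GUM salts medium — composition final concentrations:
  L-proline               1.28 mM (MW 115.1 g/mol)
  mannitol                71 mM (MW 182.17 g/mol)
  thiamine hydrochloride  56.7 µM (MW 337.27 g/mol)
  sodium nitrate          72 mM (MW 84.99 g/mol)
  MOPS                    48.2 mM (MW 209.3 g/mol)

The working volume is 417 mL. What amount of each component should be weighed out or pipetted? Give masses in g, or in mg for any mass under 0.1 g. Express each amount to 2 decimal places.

L-proline 61.44 mg; mannitol 5.39 g; thiamine hydrochloride 7.97 mg; sodium nitrate 2.55 g; MOPS 4.21 g

Scale factor relative to 1 L: 0.417.
L-proline: 1.28 mmol/L × 115.1 mg/mmol × 0.417 L = 61.44 mg
mannitol: 71 mmol/L × 182.17 g/mol × 0.417 L ÷ 1000 = 5.39 g
thiamine hydrochloride: 56.7 µmol/L × 337.27 g/mol × 0.417 L ÷ 1000 = 7.97 mg
sodium nitrate: 72 mmol/L × 84.99 g/mol × 0.417 L ÷ 1000 = 2.55 g
MOPS: 48.2 mmol/L × 209.3 g/mol × 0.417 L ÷ 1000 = 4.21 g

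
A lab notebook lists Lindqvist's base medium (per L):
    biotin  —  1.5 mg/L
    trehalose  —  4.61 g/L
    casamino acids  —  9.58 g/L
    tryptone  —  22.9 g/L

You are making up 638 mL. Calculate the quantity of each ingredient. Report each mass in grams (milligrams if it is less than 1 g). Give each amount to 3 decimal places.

biotin 0.957 mg; trehalose 2.941 g; casamino acids 6.112 g; tryptone 14.610 g

Target volume = 638 mL = 0.638 L.
biotin: 1.5 mg/L × 0.638 L = 0.957 mg
trehalose: 4.61 g/L × 0.638 L = 2.941 g
casamino acids: 9.58 g/L × 0.638 L = 6.112 g
tryptone: 22.9 g/L × 0.638 L = 14.610 g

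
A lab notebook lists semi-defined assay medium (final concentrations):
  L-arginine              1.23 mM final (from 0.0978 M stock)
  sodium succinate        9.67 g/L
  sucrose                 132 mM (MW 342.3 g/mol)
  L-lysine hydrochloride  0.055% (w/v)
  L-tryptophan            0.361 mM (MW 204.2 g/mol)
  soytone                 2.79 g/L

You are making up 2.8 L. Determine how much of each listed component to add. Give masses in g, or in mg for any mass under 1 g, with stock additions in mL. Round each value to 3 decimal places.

Working volume: 2.8 L.
L-arginine: C1V1 = C2V2 → 1.23 mM × 2800 mL ÷ 97.8 mM = 35.215 mL
sodium succinate: 9.67 g/L × 2.8 L = 27.076 g
sucrose: 132 mmol/L × 342.3 g/mol × 2.8 L ÷ 1000 = 126.514 g
L-lysine hydrochloride: 0.055 g per 100 mL × 2800 mL ÷ 100 = 1.540 g
L-tryptophan: 0.361 mmol/L × 204.2 mg/mmol × 2.8 L = 206.405 mg
soytone: 2.79 g/L × 2.8 L = 7.812 g

L-arginine 35.215 mL; sodium succinate 27.076 g; sucrose 126.514 g; L-lysine hydrochloride 1.540 g; L-tryptophan 206.405 mg; soytone 7.812 g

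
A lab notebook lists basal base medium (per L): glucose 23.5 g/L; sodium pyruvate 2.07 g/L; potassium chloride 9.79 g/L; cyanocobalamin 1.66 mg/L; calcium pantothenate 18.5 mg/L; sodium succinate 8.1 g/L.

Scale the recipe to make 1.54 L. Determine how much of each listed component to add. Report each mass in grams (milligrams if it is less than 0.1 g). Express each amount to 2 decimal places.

Scale factor relative to 1 L: 1.54.
glucose: 23.5 g/L × 1.54 L = 36.19 g
sodium pyruvate: 2.07 g/L × 1.54 L = 3.19 g
potassium chloride: 9.79 g/L × 1.54 L = 15.08 g
cyanocobalamin: 1.66 mg/L × 1.54 L = 2.56 mg
calcium pantothenate: 18.5 mg/L × 1.54 L = 28.49 mg
sodium succinate: 8.1 g/L × 1.54 L = 12.47 g

glucose 36.19 g; sodium pyruvate 3.19 g; potassium chloride 15.08 g; cyanocobalamin 2.56 mg; calcium pantothenate 28.49 mg; sodium succinate 12.47 g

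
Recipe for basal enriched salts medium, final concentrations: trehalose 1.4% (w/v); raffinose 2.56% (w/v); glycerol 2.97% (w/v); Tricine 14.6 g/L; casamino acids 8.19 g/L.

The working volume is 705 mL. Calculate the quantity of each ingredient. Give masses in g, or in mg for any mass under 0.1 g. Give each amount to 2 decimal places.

trehalose 9.87 g; raffinose 18.05 g; glycerol 20.94 g; Tricine 10.29 g; casamino acids 5.77 g

Working volume: 705 mL = 0.705 L.
trehalose: 1.4% w/v = 14 g/L → 14 × 0.705 L = 9.87 g
raffinose: 2.56 g per 100 mL × 705 mL ÷ 100 = 18.05 g
glycerol: 2.97 g per 100 mL × 705 mL ÷ 100 = 20.94 g
Tricine: 14.6 g/L × 0.705 L = 10.29 g
casamino acids: 8.19 g/L × 0.705 L = 5.77 g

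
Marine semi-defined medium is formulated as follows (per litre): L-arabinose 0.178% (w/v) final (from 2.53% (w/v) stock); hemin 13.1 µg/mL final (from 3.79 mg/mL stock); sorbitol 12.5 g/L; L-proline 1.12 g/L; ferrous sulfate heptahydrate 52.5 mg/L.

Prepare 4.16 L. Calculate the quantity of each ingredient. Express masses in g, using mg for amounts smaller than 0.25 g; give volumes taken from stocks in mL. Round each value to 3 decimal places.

L-arabinose 292.680 mL; hemin 14.379 mL; sorbitol 52.000 g; L-proline 4.659 g; ferrous sulfate heptahydrate 218.400 mg

Working volume: 4.16 L.
L-arabinose: dilute stock: 0.178% ÷ 2.53% × 4160 mL = 292.680 mL
hemin: V = C2·V2/C1 = 13.1 µg/mL × 4160 mL ÷ 3790 µg/mL = 14.379 mL
sorbitol: 12.5 g/L × 4.16 L = 52.000 g
L-proline: 1.12 g/L × 4.16 L = 4.659 g
ferrous sulfate heptahydrate: 52.5 mg/L × 4.16 L = 218.400 mg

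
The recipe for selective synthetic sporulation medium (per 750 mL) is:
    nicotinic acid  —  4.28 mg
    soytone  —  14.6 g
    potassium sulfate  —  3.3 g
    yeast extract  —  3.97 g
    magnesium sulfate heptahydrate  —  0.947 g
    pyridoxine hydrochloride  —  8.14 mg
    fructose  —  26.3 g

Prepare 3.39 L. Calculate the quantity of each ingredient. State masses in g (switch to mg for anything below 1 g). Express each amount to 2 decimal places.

Scale factor = 3390 mL / 750 mL = 4.52.
nicotinic acid: 4.28 mg × (3390 mL / 750 mL) = 19.35 mg
soytone: 14.6 g × (3390 mL / 750 mL) = 65.99 g
potassium sulfate: 3.3 g × (3390 mL / 750 mL) = 14.92 g
yeast extract: 3.97 g × (3390 mL / 750 mL) = 17.94 g
magnesium sulfate heptahydrate: 0.947 g × (3390 mL / 750 mL) = 4.28 g
pyridoxine hydrochloride: 8.14 mg × (3390 mL / 750 mL) = 36.79 mg
fructose: 26.3 g × (3390 mL / 750 mL) = 118.88 g

nicotinic acid 19.35 mg; soytone 65.99 g; potassium sulfate 14.92 g; yeast extract 17.94 g; magnesium sulfate heptahydrate 4.28 g; pyridoxine hydrochloride 36.79 mg; fructose 118.88 g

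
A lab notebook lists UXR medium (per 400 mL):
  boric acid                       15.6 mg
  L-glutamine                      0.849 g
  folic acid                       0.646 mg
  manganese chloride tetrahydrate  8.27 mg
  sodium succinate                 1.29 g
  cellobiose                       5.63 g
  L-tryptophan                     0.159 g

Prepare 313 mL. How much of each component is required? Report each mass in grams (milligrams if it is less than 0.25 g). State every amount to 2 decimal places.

Scale factor = 313 mL / 400 mL = 0.7825.
boric acid: 15.6 mg × (313 mL / 400 mL) = 12.21 mg
L-glutamine: 0.849 g × (313 mL / 400 mL) = 0.66 g
folic acid: 0.646 mg × (313 mL / 400 mL) = 0.51 mg
manganese chloride tetrahydrate: 8.27 mg × (313 mL / 400 mL) = 6.47 mg
sodium succinate: 1.29 g × (313 mL / 400 mL) = 1.01 g
cellobiose: 5.63 g × (313 mL / 400 mL) = 4.41 g
L-tryptophan: 0.159 g × (313 mL / 400 mL) = 0.124418 g = 124.42 mg

boric acid 12.21 mg; L-glutamine 0.66 g; folic acid 0.51 mg; manganese chloride tetrahydrate 6.47 mg; sodium succinate 1.01 g; cellobiose 4.41 g; L-tryptophan 124.42 mg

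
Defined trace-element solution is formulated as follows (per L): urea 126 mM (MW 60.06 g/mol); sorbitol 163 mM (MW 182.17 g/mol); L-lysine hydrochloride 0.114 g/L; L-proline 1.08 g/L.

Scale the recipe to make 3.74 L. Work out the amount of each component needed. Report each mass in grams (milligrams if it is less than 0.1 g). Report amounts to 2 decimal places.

urea 28.30 g; sorbitol 111.05 g; L-lysine hydrochloride 0.43 g; L-proline 4.04 g

Scale factor relative to 1 L: 3.74.
urea: 126 mmol/L × 60.06 g/mol × 3.74 L ÷ 1000 = 28.30 g
sorbitol: 163 mmol/L × 182.17 g/mol × 3.74 L ÷ 1000 = 111.05 g
L-lysine hydrochloride: 0.114 g/L × 3.74 L = 0.43 g
L-proline: 1.08 g/L × 3.74 L = 4.04 g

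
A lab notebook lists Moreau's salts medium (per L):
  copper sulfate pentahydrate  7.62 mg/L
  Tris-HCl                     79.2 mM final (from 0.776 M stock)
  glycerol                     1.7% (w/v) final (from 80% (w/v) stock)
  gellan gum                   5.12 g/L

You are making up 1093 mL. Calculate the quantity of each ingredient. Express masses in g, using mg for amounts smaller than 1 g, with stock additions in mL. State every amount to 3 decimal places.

copper sulfate pentahydrate 8.329 mg; Tris-HCl 111.554 mL; glycerol 23.226 mL; gellan gum 5.596 g

Scale factor relative to 1 L: 1.093.
copper sulfate pentahydrate: 7.62 mg/L × 1.093 L = 8.329 mg
Tris-HCl: dilute stock: 79.2 mM × 1093 mL ÷ 776 mM = 111.554 mL
glycerol: V = C2·V2/C1 = 1.7% ÷ 80% × 1093 mL = 23.226 mL
gellan gum: 5.12 g/L × 1.093 L = 5.596 g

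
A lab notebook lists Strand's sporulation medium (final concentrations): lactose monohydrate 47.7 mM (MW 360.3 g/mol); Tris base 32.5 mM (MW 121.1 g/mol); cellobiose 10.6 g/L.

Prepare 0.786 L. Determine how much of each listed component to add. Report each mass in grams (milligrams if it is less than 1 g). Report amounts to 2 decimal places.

Working volume: 0.786 L.
lactose monohydrate: 47.7 mmol/L × 360.3 g/mol × 0.786 L ÷ 1000 = 13.51 g
Tris base: 32.5 mmol/L × 121.1 g/mol × 0.786 L ÷ 1000 = 3.09 g
cellobiose: 10.6 g/L × 0.786 L = 8.33 g

lactose monohydrate 13.51 g; Tris base 3.09 g; cellobiose 8.33 g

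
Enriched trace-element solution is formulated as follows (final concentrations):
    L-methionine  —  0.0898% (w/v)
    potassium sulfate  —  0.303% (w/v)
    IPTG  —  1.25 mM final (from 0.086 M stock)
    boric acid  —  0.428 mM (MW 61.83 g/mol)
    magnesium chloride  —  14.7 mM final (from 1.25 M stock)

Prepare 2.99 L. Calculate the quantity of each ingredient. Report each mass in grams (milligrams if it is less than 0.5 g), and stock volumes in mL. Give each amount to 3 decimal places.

Working volume: 2.99 L.
L-methionine: 0.0898% w/v = 0.898 g/L → 0.898 × 2.99 L = 2.685 g
potassium sulfate: 0.303% w/v = 3.03 g/L → 3.03 × 2.99 L = 9.060 g
IPTG: C1V1 = C2V2 → 1.25 mM × 2990 mL ÷ 86 mM = 43.459 mL
boric acid: 0.428 mmol/L × 61.83 mg/mmol × 2.99 L = 79.125 mg
magnesium chloride: dilute stock: 14.7 mM × 2990 mL ÷ 1250 mM = 35.162 mL

L-methionine 2.685 g; potassium sulfate 9.060 g; IPTG 43.459 mL; boric acid 79.125 mg; magnesium chloride 35.162 mL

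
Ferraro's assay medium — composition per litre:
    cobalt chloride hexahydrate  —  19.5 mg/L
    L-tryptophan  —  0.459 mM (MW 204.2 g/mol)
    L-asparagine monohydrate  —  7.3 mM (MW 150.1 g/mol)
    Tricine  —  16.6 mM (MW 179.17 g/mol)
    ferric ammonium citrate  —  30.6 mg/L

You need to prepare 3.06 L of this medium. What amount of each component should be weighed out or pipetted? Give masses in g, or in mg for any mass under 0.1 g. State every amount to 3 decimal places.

cobalt chloride hexahydrate 59.670 mg; L-tryptophan 0.287 g; L-asparagine monohydrate 3.353 g; Tricine 9.101 g; ferric ammonium citrate 93.636 mg

Scale factor relative to 1 L: 3.06.
cobalt chloride hexahydrate: 19.5 mg/L × 3.06 L = 59.670 mg
L-tryptophan: 0.459 mmol/L × 204.2 g/mol × 3.06 L ÷ 1000 = 0.287 g
L-asparagine monohydrate: 7.3 mmol/L × 150.1 g/mol × 3.06 L ÷ 1000 = 3.353 g
Tricine: 16.6 mmol/L × 179.17 g/mol × 3.06 L ÷ 1000 = 9.101 g
ferric ammonium citrate: 30.6 mg/L × 3.06 L = 93.636 mg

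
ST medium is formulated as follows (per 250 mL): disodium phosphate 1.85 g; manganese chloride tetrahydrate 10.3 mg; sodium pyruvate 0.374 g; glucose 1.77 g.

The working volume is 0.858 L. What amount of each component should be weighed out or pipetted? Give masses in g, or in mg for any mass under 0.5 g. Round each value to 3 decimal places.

Ratio of target to recipe volume: 858 / 250 = 3.432.
disodium phosphate: 1.85 g × (858 mL / 250 mL) = 6.349 g
manganese chloride tetrahydrate: 10.3 mg × (858 mL / 250 mL) = 35.350 mg
sodium pyruvate: 0.374 g × (858 mL / 250 mL) = 1.284 g
glucose: 1.77 g × (858 mL / 250 mL) = 6.075 g

disodium phosphate 6.349 g; manganese chloride tetrahydrate 35.350 mg; sodium pyruvate 1.284 g; glucose 6.075 g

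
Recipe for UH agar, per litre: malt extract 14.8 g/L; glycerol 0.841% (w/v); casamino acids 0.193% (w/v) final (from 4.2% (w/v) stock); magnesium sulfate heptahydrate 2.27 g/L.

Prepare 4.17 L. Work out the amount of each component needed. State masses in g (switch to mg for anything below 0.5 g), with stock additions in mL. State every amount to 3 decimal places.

Working volume: 4.17 L.
malt extract: 14.8 g/L × 4.17 L = 61.716 g
glycerol: 0.841% w/v = 8.41 g/L → 8.41 × 4.17 L = 35.070 g
casamino acids: C1V1 = C2V2 → 0.193% ÷ 4.2% × 4170 mL = 191.621 mL
magnesium sulfate heptahydrate: 2.27 g/L × 4.17 L = 9.466 g

malt extract 61.716 g; glycerol 35.070 g; casamino acids 191.621 mL; magnesium sulfate heptahydrate 9.466 g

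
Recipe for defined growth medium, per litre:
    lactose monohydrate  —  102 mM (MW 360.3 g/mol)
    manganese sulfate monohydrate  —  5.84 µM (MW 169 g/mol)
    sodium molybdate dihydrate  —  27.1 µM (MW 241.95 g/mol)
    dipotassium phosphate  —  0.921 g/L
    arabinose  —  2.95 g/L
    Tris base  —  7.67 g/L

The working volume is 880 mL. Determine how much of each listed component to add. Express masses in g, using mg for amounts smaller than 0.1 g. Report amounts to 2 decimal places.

lactose monohydrate 32.34 g; manganese sulfate monohydrate 0.87 mg; sodium molybdate dihydrate 5.77 mg; dipotassium phosphate 0.81 g; arabinose 2.60 g; Tris base 6.75 g

Working volume: 880 mL = 0.88 L.
lactose monohydrate: 102 mmol/L × 360.3 g/mol × 0.88 L ÷ 1000 = 32.34 g
manganese sulfate monohydrate: 5.84 µmol/L × 169 g/mol × 0.88 L ÷ 1000 = 0.87 mg
sodium molybdate dihydrate: 27.1 µmol/L × 241.95 g/mol × 0.88 L ÷ 1000 = 5.77 mg
dipotassium phosphate: 0.921 g/L × 0.88 L = 0.81 g
arabinose: 2.95 g/L × 0.88 L = 2.60 g
Tris base: 7.67 g/L × 0.88 L = 6.75 g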